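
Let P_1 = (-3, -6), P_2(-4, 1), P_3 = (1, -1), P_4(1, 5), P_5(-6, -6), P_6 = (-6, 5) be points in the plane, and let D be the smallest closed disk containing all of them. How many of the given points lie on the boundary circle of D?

3

The farthest pair is P_4–P_5 with squared distance 170. The circle on this segment as diameter has centre (-2.5, -0.5) and r² = 170/4 = 42.5.
Check P_1: distance² to centre = 30.5 ≤ 42.5, so it lies inside.
All remaining points lie in this disk, and no smaller disk contains both endpoints, so this is the minimum enclosing circle.
The points at distance exactly r from the centre are P_4, P_5, P_6 — 3 points.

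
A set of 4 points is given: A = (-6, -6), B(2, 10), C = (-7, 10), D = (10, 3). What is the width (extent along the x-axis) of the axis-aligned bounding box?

17

max x = 10, min x = -7, so width = 17.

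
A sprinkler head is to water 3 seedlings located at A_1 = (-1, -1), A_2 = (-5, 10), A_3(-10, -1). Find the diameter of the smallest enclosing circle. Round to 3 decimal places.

Side lengths²: A_1A_2² = 137, A_1A_3² = 81, A_2A_3² = 146.
Since A_2A_3² = 146 < 137 + 81 = 218, the triangle is acute, so the smallest enclosing circle is the circumcircle.
Circumcentre = (-5.5, 79/22), r² = 10001/242.
Diameter = 2r = 2√(10001/242) ≈ 12.857.

12.857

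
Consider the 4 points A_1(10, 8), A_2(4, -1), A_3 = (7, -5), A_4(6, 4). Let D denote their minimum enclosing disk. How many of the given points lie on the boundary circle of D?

2

The farthest pair is A_1–A_3 with squared distance 178. The circle on this segment as diameter has centre (8.5, 1.5) and r² = 178/4 = 44.5.
Check A_2: distance² to centre = 26.5 ≤ 44.5, so it lies inside.
All remaining points lie in this disk, and no smaller disk contains both endpoints, so this is the minimum enclosing circle.
The points at distance exactly r from the centre are A_1, A_3 — 2 points.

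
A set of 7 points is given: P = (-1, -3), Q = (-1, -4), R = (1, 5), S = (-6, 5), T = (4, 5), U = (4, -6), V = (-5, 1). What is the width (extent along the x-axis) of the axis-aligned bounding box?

10

max x = 4, min x = -6, so width = 10.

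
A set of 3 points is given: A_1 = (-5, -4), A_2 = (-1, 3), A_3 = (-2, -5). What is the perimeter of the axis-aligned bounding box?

24

Width = max x − min x = -1 − (-5) = 4.
Height = max y − min y = 3 − (-5) = 8.
Perimeter = 2(4 + 8) = 24.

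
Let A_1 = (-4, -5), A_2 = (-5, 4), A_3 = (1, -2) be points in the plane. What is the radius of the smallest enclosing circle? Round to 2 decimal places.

Side lengths²: A_1A_2² = 82, A_1A_3² = 34, A_2A_3² = 72.
Since A_1A_2² = 82 < 72 + 34 = 106, the triangle is acute, so the smallest enclosing circle is the circumcircle.
Circumcentre = (-3.375, -0.375), r² = 21.78125.
r = √(21.78125) ≈ 4.67.

4.67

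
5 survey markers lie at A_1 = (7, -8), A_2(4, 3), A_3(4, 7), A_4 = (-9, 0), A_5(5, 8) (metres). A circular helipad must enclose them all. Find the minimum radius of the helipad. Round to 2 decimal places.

By Welzl's lemma the MEC is supported by two points (diametrically opposite) or three points (on a circumcircle).
The minimum enclosing circle is determined by three boundary points: A_1, A_4, A_5.
Their circumcentre is (2/3, -2/3) with r² = 845/9.
The farthest remaining point A_3 is at distance² 629/9 ≤ 845/9.
r = √(845/9) ≈ 9.69.

9.69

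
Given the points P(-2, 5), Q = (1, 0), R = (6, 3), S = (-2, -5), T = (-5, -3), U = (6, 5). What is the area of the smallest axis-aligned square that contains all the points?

The bounding box has width 11 and height 10.
An axis-aligned square enclosing the set must have side ≥ max(width, height).
So the minimum side is max(11, 10) = 11.
Area = 11² = 121.

121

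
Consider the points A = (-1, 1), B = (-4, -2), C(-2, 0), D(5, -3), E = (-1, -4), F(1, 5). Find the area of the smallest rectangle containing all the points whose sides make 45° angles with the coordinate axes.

In coordinates u = x + y, v = x − y the rectangle is axis-aligned; the map (x,y)→(u,v) scales areas by 2.
u-values: 0, -6, -2, 2, -5, 6; range = 6 − (-6) = 12.
v-values: -2, -2, -2, 8, 3, -4; range = 8 − (-4) = 12.
Area = (12 × 12) / 2 = 72.

72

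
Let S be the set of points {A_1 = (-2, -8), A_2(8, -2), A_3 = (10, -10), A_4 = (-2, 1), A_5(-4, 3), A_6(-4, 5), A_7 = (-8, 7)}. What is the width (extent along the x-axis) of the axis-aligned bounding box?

max x = 10, min x = -8, so width = 18.

18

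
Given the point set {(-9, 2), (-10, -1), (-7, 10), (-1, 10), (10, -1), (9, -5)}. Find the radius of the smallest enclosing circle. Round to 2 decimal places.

10.98

The minimum enclosing circle of a finite set is fixed by two of the points (as a diameter) or three (as a circumcircle).
The minimum enclosing circle is determined by three boundary points: (-10, -1), (-7, 10), (9, -5).
Their circumcentre is (19/34, 69/34) with r² = 69745/578.
The farthest remaining point (10, -1) is at distance² 56825/578 ≤ 69745/578.
r = √(69745/578) ≈ 10.98.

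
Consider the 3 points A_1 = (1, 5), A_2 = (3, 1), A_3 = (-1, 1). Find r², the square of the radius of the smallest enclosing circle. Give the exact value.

6.25

Side lengths²: A_1A_2² = 20, A_1A_3² = 20, A_2A_3² = 16.
Since A_1A_3² = 20 < 20 + 16 = 36, the triangle is acute, so the smallest enclosing circle is the circumcircle.
Circumcentre = (1, 2.5), r² = 6.25.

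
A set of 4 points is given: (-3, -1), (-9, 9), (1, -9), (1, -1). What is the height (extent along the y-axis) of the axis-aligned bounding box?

18

max y = 9, min y = -9, so height = 18.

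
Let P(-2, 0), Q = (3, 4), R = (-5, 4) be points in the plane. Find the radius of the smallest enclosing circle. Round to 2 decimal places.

Side lengths²: PQ² = 41, PR² = 25, QR² = 64.
Since QR² = 64 < 41 + 25 = 66, the triangle is acute, so the smallest enclosing circle is the circumcircle.
Circumcentre = (-1, 3.875), r² = 16.015625.
r = √(16.015625) ≈ 4.00.

4.00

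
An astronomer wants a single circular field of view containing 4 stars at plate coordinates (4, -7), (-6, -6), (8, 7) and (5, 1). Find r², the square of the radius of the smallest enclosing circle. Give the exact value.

91.25

By Welzl's lemma the MEC is supported by two points (diametrically opposite) or three points (on a circumcircle).
The farthest pair is (-6, -6)–(8, 7) with squared distance 365. The circle on this segment as diameter has centre (1, 0.5) and r² = 365/4 = 91.25.
Check (4, -7): distance² to centre = 65.25 ≤ 91.25, so it lies inside.
All remaining points lie in this disk, and no smaller disk contains both endpoints, so this is the minimum enclosing circle.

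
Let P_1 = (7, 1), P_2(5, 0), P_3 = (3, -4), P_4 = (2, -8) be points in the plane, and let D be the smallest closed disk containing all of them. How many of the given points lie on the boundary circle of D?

2

By Welzl's lemma the MEC is supported by two points (diametrically opposite) or three points (on a circumcircle).
The farthest pair is P_1–P_4 with squared distance 106. The circle on this segment as diameter has centre (4.5, -3.5) and r² = 106/4 = 26.5.
Check P_2: distance² to centre = 12.5 ≤ 26.5, so it lies inside.
All remaining points lie in this disk, and no smaller disk contains both endpoints, so this is the minimum enclosing circle.
The points at distance exactly r from the centre are P_1, P_4 — 2 points.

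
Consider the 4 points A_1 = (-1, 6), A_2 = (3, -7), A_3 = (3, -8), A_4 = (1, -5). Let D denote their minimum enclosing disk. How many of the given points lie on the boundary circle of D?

2

The minimum enclosing circle of a finite set is fixed by two of the points (as a diameter) or three (as a circumcircle).
The farthest pair is A_1–A_3 with squared distance 212. The circle on this segment as diameter has centre (1, -1) and r² = 212/4 = 53.
Check A_2: distance² to centre = 40 ≤ 53, so it lies inside.
All remaining points lie in this disk, and no smaller disk contains both endpoints, so this is the minimum enclosing circle.
The points at distance exactly r from the centre are A_1, A_3 — 2 points.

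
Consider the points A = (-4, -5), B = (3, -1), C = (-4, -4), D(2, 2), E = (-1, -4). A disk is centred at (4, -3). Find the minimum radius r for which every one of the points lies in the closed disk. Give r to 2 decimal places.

8.25

The required radius is the distance from (4, -3) to the farthest point.
Squared distances: 68, 5, 65, 29, 26.
Maximum is 68, attained at A.
r = √68 ≈ 8.25.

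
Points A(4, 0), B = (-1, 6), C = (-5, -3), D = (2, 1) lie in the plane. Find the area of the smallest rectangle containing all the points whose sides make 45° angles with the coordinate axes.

In coordinates u = x + y, v = x − y the rectangle is axis-aligned; the map (x,y)→(u,v) scales areas by 2.
u-values: 4, 5, -8, 3; range = 5 − (-8) = 13.
v-values: 4, -7, -2, 1; range = 4 − (-7) = 11.
Area = (13 × 11) / 2 = 71.5.

71.5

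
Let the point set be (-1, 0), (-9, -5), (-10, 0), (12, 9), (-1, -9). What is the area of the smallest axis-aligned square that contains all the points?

484

The bounding box has width 22 and height 18.
An axis-aligned square enclosing the set must have side ≥ max(width, height).
So the minimum side is max(22, 18) = 22.
Area = 22² = 484.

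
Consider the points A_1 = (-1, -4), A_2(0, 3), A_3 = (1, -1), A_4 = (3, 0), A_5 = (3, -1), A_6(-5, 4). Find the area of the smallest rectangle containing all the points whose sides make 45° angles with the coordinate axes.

In coordinates u = x + y, v = x − y the rectangle is axis-aligned; the map (x,y)→(u,v) scales areas by 2.
u-values: -5, 3, 0, 3, 2, -1; range = 3 − (-5) = 8.
v-values: 3, -3, 2, 3, 4, -9; range = 4 − (-9) = 13.
Area = (8 × 13) / 2 = 52.

52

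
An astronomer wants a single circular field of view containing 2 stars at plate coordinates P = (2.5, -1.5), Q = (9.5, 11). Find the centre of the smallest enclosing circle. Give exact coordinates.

The smallest circle enclosing two points has them as diameter endpoints.
Centre = midpoint = (6, 4.75); r² = |PQ|²/4 = 205.25/4 = 51.3125.
Centre = (6, 4.75).

(6, 4.75)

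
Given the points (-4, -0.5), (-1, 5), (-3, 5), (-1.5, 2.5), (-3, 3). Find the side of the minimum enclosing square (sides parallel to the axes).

5.5

The bounding box has width 3 and height 5.5.
An axis-aligned square enclosing the set must have side ≥ max(width, height).
So the minimum side is max(3, 5.5) = 5.5.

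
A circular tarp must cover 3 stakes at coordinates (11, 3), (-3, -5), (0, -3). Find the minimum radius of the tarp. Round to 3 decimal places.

8.062

Call the three points A, B, C in the order given.
Side lengths²: AB² = 260, AC² = 157, BC² = 13.
Since AB² = 260 ≥ 157 + 13 = 170, the angle opposite AB is not acute, so the smallest enclosing circle has AB as diameter.
Centre = midpoint of AB = (4, -1), r² = 260/4 = 65.
r = √65 ≈ 8.062.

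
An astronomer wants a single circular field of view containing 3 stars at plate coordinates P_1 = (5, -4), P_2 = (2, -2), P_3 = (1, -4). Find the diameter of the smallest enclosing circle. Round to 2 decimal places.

Side lengths²: P_1P_2² = 13, P_1P_3² = 16, P_2P_3² = 5.
Since P_1P_3² = 16 < 13 + 5 = 18, the triangle is acute, so the smallest enclosing circle is the circumcircle.
Circumcentre = (3, -3.75), r² = 4.0625.
Diameter = 2r = 2√(4.0625) ≈ 4.03.

4.03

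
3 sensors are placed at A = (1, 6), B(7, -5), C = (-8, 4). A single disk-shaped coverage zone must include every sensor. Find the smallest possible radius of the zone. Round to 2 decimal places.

8.75

Side lengths²: AB² = 157, AC² = 85, BC² = 306.
Since BC² = 306 ≥ 157 + 85 = 242, the angle opposite BC is not acute, so the smallest enclosing circle has BC as diameter.
Centre = midpoint of BC = (-0.5, -0.5), r² = 306/4 = 76.5.
r = √(76.5) ≈ 8.75.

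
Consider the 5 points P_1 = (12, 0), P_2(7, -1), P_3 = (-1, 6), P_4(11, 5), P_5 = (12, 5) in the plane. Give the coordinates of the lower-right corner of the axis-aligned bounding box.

(12, -1)

x-range [-1, 12], y-range [-1, 6].
The lower-right corner is (12, -1).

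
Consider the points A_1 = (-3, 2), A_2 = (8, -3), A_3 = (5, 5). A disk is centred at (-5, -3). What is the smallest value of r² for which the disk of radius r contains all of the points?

169

The required radius is the distance from (-5, -3) to the farthest point.
Squared distances: 29, 169, 164.
Maximum is 169, attained at A_2.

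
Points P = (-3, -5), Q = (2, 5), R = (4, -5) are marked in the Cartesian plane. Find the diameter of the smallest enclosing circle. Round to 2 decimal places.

11.40

Side lengths²: PQ² = 125, PR² = 49, QR² = 104.
Since PQ² = 125 < 104 + 49 = 153, the triangle is acute, so the smallest enclosing circle is the circumcircle.
Circumcentre = (0.5, -0.5), r² = 32.5.
Diameter = 2r = 2√(32.5) ≈ 11.40.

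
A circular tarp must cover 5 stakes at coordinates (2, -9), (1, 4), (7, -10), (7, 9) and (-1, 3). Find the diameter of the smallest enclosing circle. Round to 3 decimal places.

By Welzl's lemma the MEC is supported by two points (diametrically opposite) or three points (on a circumcircle).
The minimum enclosing circle is determined by three boundary points: (2, -9), (7, -10), (7, 9).
Their circumcentre is (6.3, -0.5) with r² = 90.74.
The farthest remaining point (-1, 3) is at distance² 65.54 ≤ 90.74.
Diameter = 2r = 2√(90.74) ≈ 19.052.

19.052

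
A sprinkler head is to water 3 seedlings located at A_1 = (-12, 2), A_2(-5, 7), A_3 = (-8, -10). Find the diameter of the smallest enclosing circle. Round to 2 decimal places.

17.26

Side lengths²: A_1A_2² = 74, A_1A_3² = 160, A_2A_3² = 298.
Since A_2A_3² = 298 ≥ 160 + 74 = 234, the angle opposite A_2A_3 is not acute, so the smallest enclosing circle has A_2A_3 as diameter.
Centre = midpoint of A_2A_3 = (-6.5, -1.5), r² = 298/4 = 74.5.
Diameter = 2r = 2√(74.5) ≈ 17.26.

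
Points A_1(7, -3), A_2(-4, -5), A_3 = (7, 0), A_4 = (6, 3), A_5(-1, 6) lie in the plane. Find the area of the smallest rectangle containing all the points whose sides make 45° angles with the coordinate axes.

In coordinates u = x + y, v = x − y the rectangle is axis-aligned; the map (x,y)→(u,v) scales areas by 2.
u-values: 4, -9, 7, 9, 5; range = 9 − (-9) = 18.
v-values: 10, 1, 7, 3, -7; range = 10 − (-7) = 17.
Area = (18 × 17) / 2 = 153.

153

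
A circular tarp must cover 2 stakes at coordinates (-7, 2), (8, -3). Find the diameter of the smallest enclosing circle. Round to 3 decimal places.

The smallest circle enclosing two points has them as diameter endpoints.
Centre = midpoint = (0.5, -0.5); r² = |(-7, 2)−(8, -3)|²/4 = 250/4 = 62.5.
Diameter = 2r = 2√(62.5) ≈ 15.811.

15.811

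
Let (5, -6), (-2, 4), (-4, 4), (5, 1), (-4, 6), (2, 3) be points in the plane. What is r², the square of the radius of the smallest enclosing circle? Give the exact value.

56.25

A smallest enclosing disk is always determined by at most three of the input points on its boundary.
The farthest pair is (5, -6)–(-4, 6) with squared distance 225. The circle on this segment as diameter has centre (0.5, 0) and r² = 225/4 = 56.25.
Check (-2, 4): distance² to centre = 22.25 ≤ 56.25, so it lies inside.
All remaining points lie in this disk, and no smaller disk contains both endpoints, so this is the minimum enclosing circle.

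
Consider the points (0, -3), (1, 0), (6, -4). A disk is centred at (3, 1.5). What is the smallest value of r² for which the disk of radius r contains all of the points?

39.25

The required radius is the distance from (3, 1.5) to the farthest point.
Squared distances: 29.25, 6.25, 39.25.
Maximum is 39.25, attained at (6, -4).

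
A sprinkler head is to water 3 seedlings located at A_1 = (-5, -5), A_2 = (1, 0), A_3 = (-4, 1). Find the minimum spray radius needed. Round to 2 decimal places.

3.91

Side lengths²: A_1A_2² = 61, A_1A_3² = 37, A_2A_3² = 26.
Since A_1A_2² = 61 < 37 + 26 = 63, the triangle is acute, so the smallest enclosing circle is the circumcircle.
Circumcentre = (-129/62, -149/62), r² = 29341/1922.
r = √(29341/1922) ≈ 3.91.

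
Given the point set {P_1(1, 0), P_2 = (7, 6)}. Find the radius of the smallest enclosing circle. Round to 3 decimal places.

The smallest circle enclosing two points has them as diameter endpoints.
Centre = midpoint = (4, 3); r² = |P_1P_2|²/4 = 72/4 = 18.
r = √18 ≈ 4.243.

4.243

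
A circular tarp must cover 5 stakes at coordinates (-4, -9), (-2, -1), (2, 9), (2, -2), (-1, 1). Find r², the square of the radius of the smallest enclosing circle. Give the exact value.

90

By Welzl's lemma the MEC is supported by two points (diametrically opposite) or three points (on a circumcircle).
The farthest pair is (-4, -9)–(2, 9) with squared distance 360. The circle on this segment as diameter has centre (-1, 0) and r² = 360/4 = 90.
Check (-2, -1): distance² to centre = 2 ≤ 90, so it lies inside.
All remaining points lie in this disk, and no smaller disk contains both endpoints, so this is the minimum enclosing circle.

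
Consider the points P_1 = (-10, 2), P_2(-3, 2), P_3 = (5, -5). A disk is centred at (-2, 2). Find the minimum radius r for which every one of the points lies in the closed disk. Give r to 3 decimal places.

The required radius is the distance from (-2, 2) to the farthest point.
Squared distances: 64, 1, 98.
Maximum is 98, attained at P_3.
r = √98 ≈ 9.899.

9.899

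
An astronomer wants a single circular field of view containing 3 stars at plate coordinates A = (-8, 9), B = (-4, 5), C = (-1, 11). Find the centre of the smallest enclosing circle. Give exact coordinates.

Side lengths²: AB² = 32, AC² = 53, BC² = 45.
Since AC² = 53 < 45 + 32 = 77, the triangle is acute, so the smallest enclosing circle is the circumcircle.
Circumcentre = (-25/6, 53/6), r² = 265/18.
Centre = (-25/6, 53/6).

(-25/6, 53/6)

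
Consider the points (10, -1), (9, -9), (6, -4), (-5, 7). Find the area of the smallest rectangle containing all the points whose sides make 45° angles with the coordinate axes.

In coordinates u = x + y, v = x − y the rectangle is axis-aligned; the map (x,y)→(u,v) scales areas by 2.
u-values: 9, 0, 2, 2; range = 9 − 0 = 9.
v-values: 11, 18, 10, -12; range = 18 − (-12) = 30.
Area = (9 × 30) / 2 = 135.

135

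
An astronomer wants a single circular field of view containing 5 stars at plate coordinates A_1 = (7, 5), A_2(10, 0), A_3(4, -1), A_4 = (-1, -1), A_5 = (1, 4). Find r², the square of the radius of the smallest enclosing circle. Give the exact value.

25925/841

The minimum enclosing circle is determined by three boundary points: A_1, A_2, A_4.
Their circumcentre is (129/29, 2/29) with r² = 25925/841.
The farthest remaining point A_5 is at distance² 22996/841 ≤ 25925/841.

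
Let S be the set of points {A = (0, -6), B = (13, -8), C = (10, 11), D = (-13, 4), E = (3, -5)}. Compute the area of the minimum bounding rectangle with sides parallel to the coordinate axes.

x ranges over [-13, 13], width 26.
y ranges over [-8, 11], height 19.
Area = 26 × 19 = 494.

494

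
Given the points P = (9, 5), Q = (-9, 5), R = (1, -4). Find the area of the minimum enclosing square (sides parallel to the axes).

324

The bounding box has width 18 and height 9.
An axis-aligned square enclosing the set must have side ≥ max(width, height).
So the minimum side is max(18, 9) = 18.
Area = 18² = 324.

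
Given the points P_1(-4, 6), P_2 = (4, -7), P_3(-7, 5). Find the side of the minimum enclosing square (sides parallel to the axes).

13

The bounding box has width 11 and height 13.
An axis-aligned square enclosing the set must have side ≥ max(width, height).
So the minimum side is max(11, 13) = 13.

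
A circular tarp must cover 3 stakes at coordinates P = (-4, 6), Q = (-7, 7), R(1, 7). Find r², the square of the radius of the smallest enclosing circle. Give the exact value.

16

Side lengths²: PQ² = 10, PR² = 26, QR² = 64.
Since QR² = 64 ≥ 26 + 10 = 36, the angle opposite QR is not acute, so the smallest enclosing circle has QR as diameter.
Centre = midpoint of QR = (-3, 7), r² = 64/4 = 16.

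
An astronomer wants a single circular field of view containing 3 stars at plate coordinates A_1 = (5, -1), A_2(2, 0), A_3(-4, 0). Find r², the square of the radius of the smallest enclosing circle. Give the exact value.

Side lengths²: A_1A_2² = 10, A_1A_3² = 82, A_2A_3² = 36.
Since A_1A_3² = 82 ≥ 36 + 10 = 46, the angle opposite A_1A_3 is not acute, so the smallest enclosing circle has A_1A_3 as diameter.
Centre = midpoint of A_1A_3 = (0.5, -0.5), r² = 82/4 = 20.5.

20.5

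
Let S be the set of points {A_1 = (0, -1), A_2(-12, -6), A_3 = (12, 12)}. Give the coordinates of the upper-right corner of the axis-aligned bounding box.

x-range [-12, 12], y-range [-6, 12].
The upper-right corner is (12, 12).

(12, 12)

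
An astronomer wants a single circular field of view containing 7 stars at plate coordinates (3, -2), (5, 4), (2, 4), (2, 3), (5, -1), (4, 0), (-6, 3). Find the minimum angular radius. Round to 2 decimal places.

A smallest enclosing disk is always determined by at most three of the input points on its boundary.
The minimum enclosing circle is determined by three boundary points: (5, 4), (5, -1), (-6, 3).
Their circumcentre is (-7/22, 1.5) with r² = 8357/242.
The farthest remaining point (3, -2) is at distance² 5629/242 ≤ 8357/242.
r = √(8357/242) ≈ 5.88.

5.88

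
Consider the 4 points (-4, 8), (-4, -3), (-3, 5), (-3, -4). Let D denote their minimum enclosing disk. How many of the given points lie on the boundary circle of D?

By Welzl's lemma the MEC is supported by two points (diametrically opposite) or three points (on a circumcircle).
The farthest pair is (-4, 8)–(-3, -4) with squared distance 145. The circle on this segment as diameter has centre (-3.5, 2) and r² = 145/4 = 36.25.
Check (-4, -3): distance² to centre = 25.25 ≤ 36.25, so it lies inside.
All remaining points lie in this disk, and no smaller disk contains both endpoints, so this is the minimum enclosing circle.
The points at distance exactly r from the centre are (-4, 8), (-3, -4) — 2 points.

2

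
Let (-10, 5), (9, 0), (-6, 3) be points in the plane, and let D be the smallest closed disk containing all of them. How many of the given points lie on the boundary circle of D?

2

Call the three points A, B, C in the order given.
Side lengths²: AB² = 386, AC² = 20, BC² = 234.
Since AB² = 386 ≥ 234 + 20 = 254, the angle opposite AB is not acute, so the smallest enclosing circle has AB as diameter.
Centre = midpoint of AB = (-0.5, 2.5), r² = 386/4 = 96.5.
The points at distance exactly r from the centre are (-10, 5), (9, 0) — 2 points.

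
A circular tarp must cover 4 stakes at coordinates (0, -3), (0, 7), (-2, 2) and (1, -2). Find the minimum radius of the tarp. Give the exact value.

5

The minimum enclosing circle of a finite set is fixed by two of the points (as a diameter) or three (as a circumcircle).
The farthest pair is (0, -3)–(0, 7) with squared distance 100. The circle on this segment as diameter has centre (0, 2) and r² = 100/4 = 25.
Check (-2, 2): distance² to centre = 4 ≤ 25, so it lies inside.
All remaining points lie in this disk, and no smaller disk contains both endpoints, so this is the minimum enclosing circle.
r = √25 = 5.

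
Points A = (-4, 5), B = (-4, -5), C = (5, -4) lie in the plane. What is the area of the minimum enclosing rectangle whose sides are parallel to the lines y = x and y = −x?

90

In coordinates u = x + y, v = x − y the rectangle is axis-aligned; the map (x,y)→(u,v) scales areas by 2.
u-values: 1, -9, 1; range = 1 − (-9) = 10.
v-values: -9, 1, 9; range = 9 − (-9) = 18.
Area = (10 × 18) / 2 = 90.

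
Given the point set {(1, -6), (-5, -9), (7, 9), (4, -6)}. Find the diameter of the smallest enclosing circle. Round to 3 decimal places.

21.633

By Welzl's lemma the MEC is supported by two points (diametrically opposite) or three points (on a circumcircle).
The farthest pair is (-5, -9)–(7, 9) with squared distance 468. The circle on this segment as diameter has centre (1, 0) and r² = 468/4 = 117.
Check (1, -6): distance² to centre = 36 ≤ 117, so it lies inside.
All remaining points lie in this disk, and no smaller disk contains both endpoints, so this is the minimum enclosing circle.
Diameter = 2r = 2√117 ≈ 21.633.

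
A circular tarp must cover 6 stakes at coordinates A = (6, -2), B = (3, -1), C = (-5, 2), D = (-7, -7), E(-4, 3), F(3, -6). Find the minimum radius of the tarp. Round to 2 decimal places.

By Welzl's lemma the MEC is supported by two points (diametrically opposite) or three points (on a circumcircle).
The minimum enclosing circle is determined by three boundary points: A, D, E.
Their circumcentre is (-43/46, -155/46) with r² = 52865/1058.
The farthest remaining point C is at distance² 47989/1058 ≤ 52865/1058.
r = √(52865/1058) ≈ 7.07.

7.07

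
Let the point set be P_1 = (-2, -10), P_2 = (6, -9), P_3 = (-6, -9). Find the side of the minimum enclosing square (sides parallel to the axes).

The bounding box has width 12 and height 1.
An axis-aligned square enclosing the set must have side ≥ max(width, height).
So the minimum side is max(12, 1) = 12.

12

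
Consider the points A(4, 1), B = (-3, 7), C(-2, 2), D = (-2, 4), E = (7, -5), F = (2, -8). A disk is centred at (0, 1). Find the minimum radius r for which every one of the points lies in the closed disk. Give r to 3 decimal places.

The required radius is the distance from (0, 1) to the farthest point.
Squared distances: 16, 45, 5, 13, 85, 85.
Maximum is 85, attained at E.
r = √85 ≈ 9.220.

9.220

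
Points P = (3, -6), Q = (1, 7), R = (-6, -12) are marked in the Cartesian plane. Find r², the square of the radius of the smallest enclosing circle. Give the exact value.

Side lengths²: PQ² = 173, PR² = 117, QR² = 410.
Since QR² = 410 ≥ 173 + 117 = 290, the angle opposite QR is not acute, so the smallest enclosing circle has QR as diameter.
Centre = midpoint of QR = (-2.5, -2.5), r² = 410/4 = 102.5.

102.5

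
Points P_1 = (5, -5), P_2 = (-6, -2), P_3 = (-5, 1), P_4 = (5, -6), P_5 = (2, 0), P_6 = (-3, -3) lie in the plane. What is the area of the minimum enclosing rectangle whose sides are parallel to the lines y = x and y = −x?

85

In coordinates u = x + y, v = x − y the rectangle is axis-aligned; the map (x,y)→(u,v) scales areas by 2.
u-values: 0, -8, -4, -1, 2, -6; range = 2 − (-8) = 10.
v-values: 10, -4, -6, 11, 2, 0; range = 11 − (-6) = 17.
Area = (10 × 17) / 2 = 85.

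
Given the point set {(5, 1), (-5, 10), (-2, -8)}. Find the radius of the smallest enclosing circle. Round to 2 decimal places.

9.12

Call the three points A, B, C in the order given.
Side lengths²: AB² = 181, AC² = 130, BC² = 333.
Since BC² = 333 ≥ 181 + 130 = 311, the angle opposite BC is not acute, so the smallest enclosing circle has BC as diameter.
Centre = midpoint of BC = (-3.5, 1), r² = 333/4 = 83.25.
r = √(83.25) ≈ 9.12.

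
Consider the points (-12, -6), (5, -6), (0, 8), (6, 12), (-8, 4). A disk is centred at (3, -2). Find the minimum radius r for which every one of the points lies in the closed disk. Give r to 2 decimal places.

The required radius is the distance from (3, -2) to the farthest point.
Squared distances: 241, 20, 109, 205, 157.
Maximum is 241, attained at (-12, -6).
r = √241 ≈ 15.52.

15.52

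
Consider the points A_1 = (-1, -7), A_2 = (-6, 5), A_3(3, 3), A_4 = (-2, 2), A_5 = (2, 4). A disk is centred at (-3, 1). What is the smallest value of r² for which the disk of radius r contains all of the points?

68

The required radius is the distance from (-3, 1) to the farthest point.
Squared distances: 68, 25, 40, 2, 34.
Maximum is 68, attained at A_1.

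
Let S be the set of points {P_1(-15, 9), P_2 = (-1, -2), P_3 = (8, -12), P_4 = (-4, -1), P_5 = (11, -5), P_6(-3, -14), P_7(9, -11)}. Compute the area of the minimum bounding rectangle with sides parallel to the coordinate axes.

x ranges over [-15, 11], width 26.
y ranges over [-14, 9], height 23.
Area = 26 × 23 = 598.

598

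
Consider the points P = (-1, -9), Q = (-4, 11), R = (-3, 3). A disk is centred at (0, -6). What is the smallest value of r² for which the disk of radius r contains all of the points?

The required radius is the distance from (0, -6) to the farthest point.
Squared distances: 10, 305, 90.
Maximum is 305, attained at Q.

305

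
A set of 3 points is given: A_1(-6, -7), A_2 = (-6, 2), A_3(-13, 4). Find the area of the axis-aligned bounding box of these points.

x ranges over [-13, -6], width 7.
y ranges over [-7, 4], height 11.
Area = 7 × 11 = 77.

77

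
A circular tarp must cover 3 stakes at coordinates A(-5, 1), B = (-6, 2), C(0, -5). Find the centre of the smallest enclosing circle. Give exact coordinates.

(-3, -1.5)

Side lengths²: AB² = 2, AC² = 61, BC² = 85.
Since BC² = 85 ≥ 61 + 2 = 63, the angle opposite BC is not acute, so the smallest enclosing circle has BC as diameter.
Centre = midpoint of BC = (-3, -1.5), r² = 85/4 = 21.25.
Centre = (-3, -1.5).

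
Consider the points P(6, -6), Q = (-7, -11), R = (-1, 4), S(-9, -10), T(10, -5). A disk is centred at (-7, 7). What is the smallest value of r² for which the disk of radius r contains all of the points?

433

The required radius is the distance from (-7, 7) to the farthest point.
Squared distances: 338, 324, 45, 293, 433.
Maximum is 433, attained at T.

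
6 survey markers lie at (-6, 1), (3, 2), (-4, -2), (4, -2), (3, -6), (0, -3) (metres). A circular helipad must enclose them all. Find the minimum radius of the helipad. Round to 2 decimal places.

5.74

The minimum enclosing circle is determined by three boundary points: (-6, 1), (3, 2), (3, -6).
Their circumcentre is (-10/9, -2) with r² = 2665/81.
The farthest remaining point (4, -2) is at distance² 2116/81 ≤ 2665/81.
r = √(2665/81) ≈ 5.74.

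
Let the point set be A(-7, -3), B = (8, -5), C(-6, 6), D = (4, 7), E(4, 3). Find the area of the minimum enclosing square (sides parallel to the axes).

225

The bounding box has width 15 and height 12.
An axis-aligned square enclosing the set must have side ≥ max(width, height).
So the minimum side is max(15, 12) = 15.
Area = 15² = 225.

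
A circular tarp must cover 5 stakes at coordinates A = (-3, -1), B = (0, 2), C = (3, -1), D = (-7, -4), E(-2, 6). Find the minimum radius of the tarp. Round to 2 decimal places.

A smallest enclosing disk is always determined by at most three of the input points on its boundary.
The minimum enclosing circle is determined by three boundary points: C, D, E.
Their circumcentre is (-95/34, 5/34) with r² = 20165/578.
The farthest remaining point B is at distance² 6497/578 ≤ 20165/578.
r = √(20165/578) ≈ 5.91.

5.91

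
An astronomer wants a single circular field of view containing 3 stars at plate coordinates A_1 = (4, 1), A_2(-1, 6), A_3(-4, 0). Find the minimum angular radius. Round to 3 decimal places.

Side lengths²: A_1A_2² = 50, A_1A_3² = 65, A_2A_3² = 45.
Since A_1A_3² = 65 < 50 + 45 = 95, the triangle is acute, so the smallest enclosing circle is the circumcircle.
Circumcentre = (-1/6, 11/6), r² = 325/18.
r = √(325/18) ≈ 4.249.

4.249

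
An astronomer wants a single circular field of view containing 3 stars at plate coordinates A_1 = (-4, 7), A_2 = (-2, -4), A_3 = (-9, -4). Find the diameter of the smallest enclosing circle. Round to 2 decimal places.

Side lengths²: A_1A_2² = 125, A_1A_3² = 146, A_2A_3² = 49.
Since A_1A_3² = 146 < 125 + 49 = 174, the triangle is acute, so the smallest enclosing circle is the circumcircle.
Circumcentre = (-5.5, 23/22), r² = 9125/242.
Diameter = 2r = 2√(9125/242) ≈ 12.28.

12.28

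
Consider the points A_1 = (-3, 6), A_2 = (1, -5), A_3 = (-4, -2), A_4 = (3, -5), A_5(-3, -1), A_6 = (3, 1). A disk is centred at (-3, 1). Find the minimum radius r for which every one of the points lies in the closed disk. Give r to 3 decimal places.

The required radius is the distance from (-3, 1) to the farthest point.
Squared distances: 25, 52, 10, 72, 4, 36.
Maximum is 72, attained at A_4.
r = √72 ≈ 8.485.

8.485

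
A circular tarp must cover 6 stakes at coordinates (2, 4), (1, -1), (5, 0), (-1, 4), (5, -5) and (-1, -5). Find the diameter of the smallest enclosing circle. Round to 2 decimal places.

The minimum enclosing circle of a finite set is fixed by two of the points (as a diameter) or three (as a circumcircle).
The farthest pair is (-1, 4)–(5, -5) with squared distance 117. The circle on this segment as diameter has centre (2, -0.5) and r² = 117/4 = 29.25.
Check (2, 4): distance² to centre = 20.25 ≤ 29.25, so it lies inside.
All remaining points lie in this disk, and no smaller disk contains both endpoints, so this is the minimum enclosing circle.
Diameter = 2r = 2√(29.25) ≈ 10.82.

10.82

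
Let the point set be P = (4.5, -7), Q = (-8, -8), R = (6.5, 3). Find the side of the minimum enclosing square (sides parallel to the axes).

The bounding box has width 14.5 and height 11.
An axis-aligned square enclosing the set must have side ≥ max(width, height).
So the minimum side is max(14.5, 11) = 14.5.

14.5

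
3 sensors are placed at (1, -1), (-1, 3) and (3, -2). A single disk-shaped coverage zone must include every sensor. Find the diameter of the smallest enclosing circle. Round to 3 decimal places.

Call the three points A, B, C in the order given.
Side lengths²: AB² = 20, AC² = 5, BC² = 41.
Since BC² = 41 ≥ 20 + 5 = 25, the angle opposite BC is not acute, so the smallest enclosing circle has BC as diameter.
Centre = midpoint of BC = (1, 0.5), r² = 41/4 = 10.25.
Diameter = 2r = 2√(10.25) ≈ 6.403.

6.403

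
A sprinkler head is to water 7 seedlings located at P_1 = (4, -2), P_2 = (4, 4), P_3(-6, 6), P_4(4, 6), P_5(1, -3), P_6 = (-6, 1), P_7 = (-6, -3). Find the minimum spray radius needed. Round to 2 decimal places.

6.73

By Welzl's lemma the MEC is supported by two points (diametrically opposite) or three points (on a circumcircle).
The farthest pair is P_4–P_7 with squared distance 181. The circle on this segment as diameter has centre (-1, 1.5) and r² = 181/4 = 45.25.
Check P_1: distance² to centre = 37.25 ≤ 45.25, so it lies inside.
All remaining points lie in this disk, and no smaller disk contains both endpoints, so this is the minimum enclosing circle.
r = √(45.25) ≈ 6.73.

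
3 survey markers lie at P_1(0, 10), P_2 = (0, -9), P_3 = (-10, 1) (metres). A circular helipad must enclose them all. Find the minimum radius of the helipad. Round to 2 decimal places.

Side lengths²: P_1P_2² = 361, P_1P_3² = 181, P_2P_3² = 200.
Since P_1P_2² = 361 < 200 + 181 = 381, the triangle is acute, so the smallest enclosing circle is the circumcircle.
Circumcentre = (-0.5, 0.5), r² = 90.5.
r = √(90.5) ≈ 9.51.

9.51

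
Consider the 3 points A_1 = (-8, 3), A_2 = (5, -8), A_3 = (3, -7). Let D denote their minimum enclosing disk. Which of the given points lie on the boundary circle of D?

A_1, A_2

Side lengths²: A_1A_2² = 290, A_1A_3² = 221, A_2A_3² = 5.
Since A_1A_2² = 290 ≥ 221 + 5 = 226, the angle opposite A_1A_2 is not acute, so the smallest enclosing circle has A_1A_2 as diameter.
Centre = midpoint of A_1A_2 = (-1.5, -2.5), r² = 290/4 = 72.5.
The points at distance exactly r from the centre are A_1, A_2 — 2 points.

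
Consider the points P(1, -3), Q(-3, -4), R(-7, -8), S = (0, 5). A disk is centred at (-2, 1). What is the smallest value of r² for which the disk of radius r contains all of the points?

The required radius is the distance from (-2, 1) to the farthest point.
Squared distances: 25, 26, 106, 20.
Maximum is 106, attained at R.

106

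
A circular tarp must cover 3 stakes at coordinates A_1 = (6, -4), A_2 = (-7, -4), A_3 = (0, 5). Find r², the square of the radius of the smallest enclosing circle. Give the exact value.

Side lengths²: A_1A_2² = 169, A_1A_3² = 117, A_2A_3² = 130.
Since A_1A_2² = 169 < 130 + 117 = 247, the triangle is acute, so the smallest enclosing circle is the circumcircle.
Circumcentre = (-0.5, -11/6), r² = 845/18.

845/18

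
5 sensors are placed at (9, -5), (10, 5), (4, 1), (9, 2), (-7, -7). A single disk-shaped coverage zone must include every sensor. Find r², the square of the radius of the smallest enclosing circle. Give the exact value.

The minimum enclosing circle of a finite set is fixed by two of the points (as a diameter) or three (as a circumcircle).
The farthest pair is (10, 5)–(-7, -7) with squared distance 433. The circle on this segment as diameter has centre (1.5, -1) and r² = 433/4 = 108.25.
Check (9, -5): distance² to centre = 72.25 ≤ 108.25, so it lies inside.
All remaining points lie in this disk, and no smaller disk contains both endpoints, so this is the minimum enclosing circle.

108.25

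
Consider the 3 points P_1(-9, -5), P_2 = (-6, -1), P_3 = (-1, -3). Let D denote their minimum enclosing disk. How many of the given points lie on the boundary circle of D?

Side lengths²: P_1P_2² = 25, P_1P_3² = 68, P_2P_3² = 29.
Since P_1P_3² = 68 ≥ 29 + 25 = 54, the angle opposite P_1P_3 is not acute, so the smallest enclosing circle has P_1P_3 as diameter.
Centre = midpoint of P_1P_3 = (-5, -4), r² = 68/4 = 17.
The points at distance exactly r from the centre are P_1, P_3 — 2 points.

2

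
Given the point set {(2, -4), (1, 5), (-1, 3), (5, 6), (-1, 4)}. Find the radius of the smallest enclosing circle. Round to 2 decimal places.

By Welzl's lemma the MEC is supported by two points (diametrically opposite) or three points (on a circumcircle).
The minimum enclosing circle is determined by three boundary points: (2, -4), (5, 6), (-1, 4).
Their circumcentre is (179/54, 19/18) with r² = 39785/1458.
The farthest remaining point (-1, 3) is at distance² 32657/1458 ≤ 39785/1458.
r = √(39785/1458) ≈ 5.22.

5.22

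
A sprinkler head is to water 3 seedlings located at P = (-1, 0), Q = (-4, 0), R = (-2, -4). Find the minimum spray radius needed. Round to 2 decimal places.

Side lengths²: PQ² = 9, PR² = 17, QR² = 20.
Since QR² = 20 < 17 + 9 = 26, the triangle is acute, so the smallest enclosing circle is the circumcircle.
Circumcentre = (-2.5, -1.75), r² = 5.3125.
r = √(5.3125) ≈ 2.30.

2.30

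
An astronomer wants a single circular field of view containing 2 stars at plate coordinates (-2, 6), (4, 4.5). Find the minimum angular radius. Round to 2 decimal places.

3.09

The smallest circle enclosing two points has them as diameter endpoints.
Centre = midpoint = (1, 5.25); r² = |(-2, 6)−(4, 4.5)|²/4 = 38.25/4 = 9.5625.
r = √(9.5625) ≈ 3.09.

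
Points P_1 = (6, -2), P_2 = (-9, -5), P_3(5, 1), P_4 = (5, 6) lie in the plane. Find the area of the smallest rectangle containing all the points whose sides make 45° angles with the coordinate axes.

In coordinates u = x + y, v = x − y the rectangle is axis-aligned; the map (x,y)→(u,v) scales areas by 2.
u-values: 4, -14, 6, 11; range = 11 − (-14) = 25.
v-values: 8, -4, 4, -1; range = 8 − (-4) = 12.
Area = (25 × 12) / 2 = 150.

150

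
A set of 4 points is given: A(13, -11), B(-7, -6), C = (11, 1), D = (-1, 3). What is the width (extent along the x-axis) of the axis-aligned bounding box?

max x = 13, min x = -7, so width = 20.

20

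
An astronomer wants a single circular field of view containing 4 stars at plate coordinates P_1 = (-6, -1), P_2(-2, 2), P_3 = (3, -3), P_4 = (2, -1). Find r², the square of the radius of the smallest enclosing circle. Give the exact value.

By Welzl's lemma the MEC is supported by two points (diametrically opposite) or three points (on a circumcircle).
The farthest pair is P_1–P_3 with squared distance 85. The circle on this segment as diameter has centre (-1.5, -2) and r² = 85/4 = 21.25.
Check P_2: distance² to centre = 16.25 ≤ 21.25, so it lies inside.
All remaining points lie in this disk, and no smaller disk contains both endpoints, so this is the minimum enclosing circle.

21.25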